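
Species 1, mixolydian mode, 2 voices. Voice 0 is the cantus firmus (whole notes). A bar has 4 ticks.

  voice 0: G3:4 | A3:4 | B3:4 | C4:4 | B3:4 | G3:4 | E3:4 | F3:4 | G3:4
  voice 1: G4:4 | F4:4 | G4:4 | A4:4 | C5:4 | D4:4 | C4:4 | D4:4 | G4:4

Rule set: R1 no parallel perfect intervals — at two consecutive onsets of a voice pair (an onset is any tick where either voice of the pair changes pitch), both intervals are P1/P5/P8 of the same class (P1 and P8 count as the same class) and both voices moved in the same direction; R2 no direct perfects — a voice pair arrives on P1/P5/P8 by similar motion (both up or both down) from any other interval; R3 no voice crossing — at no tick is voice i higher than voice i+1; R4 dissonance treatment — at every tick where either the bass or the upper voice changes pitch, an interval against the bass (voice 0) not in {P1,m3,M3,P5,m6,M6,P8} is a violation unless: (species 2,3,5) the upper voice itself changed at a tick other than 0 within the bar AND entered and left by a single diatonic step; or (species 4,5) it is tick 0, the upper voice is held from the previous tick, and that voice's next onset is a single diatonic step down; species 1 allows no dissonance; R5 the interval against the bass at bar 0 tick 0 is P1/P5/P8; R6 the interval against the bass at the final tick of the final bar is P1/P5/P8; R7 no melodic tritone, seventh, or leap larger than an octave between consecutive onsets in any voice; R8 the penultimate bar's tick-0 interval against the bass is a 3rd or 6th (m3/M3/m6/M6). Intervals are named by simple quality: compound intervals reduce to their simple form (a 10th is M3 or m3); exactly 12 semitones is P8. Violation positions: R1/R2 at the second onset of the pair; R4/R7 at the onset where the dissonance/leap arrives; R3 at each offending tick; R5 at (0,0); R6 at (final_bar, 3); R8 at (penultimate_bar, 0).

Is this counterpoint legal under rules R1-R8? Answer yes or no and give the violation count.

bar 0: v0=G3 v1=G4 (P8)
bar 1: v0=A3 v1=F4 (m6)
bar 2: v0=B3 v1=G4 (m6)
bar 3: v0=C4 v1=A4 (M6)
bar 4: v0=B3 v1=C5 (m2)
bar 5: v0=G3 v1=D4 (P5)
bar 6: v0=E3 v1=C4 (m6)
bar 7: v0=F3 v1=D4 (M6)
bar 8: v0=G3 v1=G4 (P8)
  R4 @ bar4.0: B3/C5 m2 untreated
  R2 @ bar5.0: B3/C5 m2 -> G3/D4 P5 similar
  R7 @ bar5.0: C5->D4 leap 10st
  R2 @ bar8.0: F3/D4 M6 -> G3/G4 P8 similar

No (4 violations)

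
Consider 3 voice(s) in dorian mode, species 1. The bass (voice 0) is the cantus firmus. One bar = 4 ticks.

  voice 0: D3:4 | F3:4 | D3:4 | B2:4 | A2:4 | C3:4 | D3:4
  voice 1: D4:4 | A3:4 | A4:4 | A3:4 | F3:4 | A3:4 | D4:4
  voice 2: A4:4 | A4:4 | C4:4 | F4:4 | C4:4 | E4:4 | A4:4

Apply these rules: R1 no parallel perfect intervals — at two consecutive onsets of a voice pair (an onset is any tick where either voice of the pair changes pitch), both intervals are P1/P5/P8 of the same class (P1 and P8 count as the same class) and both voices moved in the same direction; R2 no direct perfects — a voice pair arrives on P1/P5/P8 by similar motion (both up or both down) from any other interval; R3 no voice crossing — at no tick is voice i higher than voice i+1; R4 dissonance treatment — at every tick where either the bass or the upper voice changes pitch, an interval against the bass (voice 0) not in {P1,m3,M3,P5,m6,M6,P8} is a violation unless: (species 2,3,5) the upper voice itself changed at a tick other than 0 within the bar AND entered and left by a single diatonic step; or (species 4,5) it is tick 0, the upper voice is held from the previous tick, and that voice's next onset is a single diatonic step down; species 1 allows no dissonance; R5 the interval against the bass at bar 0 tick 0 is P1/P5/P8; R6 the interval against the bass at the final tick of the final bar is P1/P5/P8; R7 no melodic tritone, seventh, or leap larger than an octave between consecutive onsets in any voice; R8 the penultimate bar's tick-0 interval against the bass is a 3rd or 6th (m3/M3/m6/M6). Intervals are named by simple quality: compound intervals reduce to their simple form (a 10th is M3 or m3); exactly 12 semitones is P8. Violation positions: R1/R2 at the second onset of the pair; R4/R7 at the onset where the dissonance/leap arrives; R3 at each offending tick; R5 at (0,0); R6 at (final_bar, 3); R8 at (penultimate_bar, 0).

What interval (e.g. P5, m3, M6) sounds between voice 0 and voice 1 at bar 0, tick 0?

P8

voice 0=D3 voice 1=D4 -> P8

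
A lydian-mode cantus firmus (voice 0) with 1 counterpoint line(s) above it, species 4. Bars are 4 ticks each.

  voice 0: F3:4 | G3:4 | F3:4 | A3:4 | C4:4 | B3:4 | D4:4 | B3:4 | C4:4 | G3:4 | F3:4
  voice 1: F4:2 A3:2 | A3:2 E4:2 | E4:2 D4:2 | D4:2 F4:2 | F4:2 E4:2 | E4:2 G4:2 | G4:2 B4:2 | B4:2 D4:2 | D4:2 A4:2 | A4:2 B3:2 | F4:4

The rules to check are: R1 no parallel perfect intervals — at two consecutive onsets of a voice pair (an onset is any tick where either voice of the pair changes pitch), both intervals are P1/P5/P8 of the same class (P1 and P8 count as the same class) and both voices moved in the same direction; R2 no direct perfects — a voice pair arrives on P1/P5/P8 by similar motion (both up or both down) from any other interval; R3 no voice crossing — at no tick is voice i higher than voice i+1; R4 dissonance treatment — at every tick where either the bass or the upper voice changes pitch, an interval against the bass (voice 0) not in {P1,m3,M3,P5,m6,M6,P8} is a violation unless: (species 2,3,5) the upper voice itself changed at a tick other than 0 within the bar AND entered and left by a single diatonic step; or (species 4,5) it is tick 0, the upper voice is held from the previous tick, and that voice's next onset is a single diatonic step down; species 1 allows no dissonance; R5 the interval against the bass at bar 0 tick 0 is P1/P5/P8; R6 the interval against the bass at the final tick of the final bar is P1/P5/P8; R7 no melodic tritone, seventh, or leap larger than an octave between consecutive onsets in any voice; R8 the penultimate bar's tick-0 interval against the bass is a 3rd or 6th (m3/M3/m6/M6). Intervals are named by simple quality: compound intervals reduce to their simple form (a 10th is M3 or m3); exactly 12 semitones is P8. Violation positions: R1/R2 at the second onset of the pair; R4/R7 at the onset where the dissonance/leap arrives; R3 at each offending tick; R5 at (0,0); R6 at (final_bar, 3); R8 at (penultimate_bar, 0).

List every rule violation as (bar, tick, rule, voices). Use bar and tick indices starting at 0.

(1, 0, R4, (0, 1))
(3, 0, R4, (0, 1))
(5, 0, R4, (0, 1))
(6, 0, R4, (0, 1))
(8, 0, R4, (0, 1))
(9, 0, R4, (0, 1))
(9, 0, R8, (0, 1))
(9, 2, R7, (1,))
(10, 0, R7, (1,))

bar 0: v0=F3 v1=F4 downbeat P8
bar 1: v0=G3 v1=A3 downbeat M2
bar 2: v0=F3 v1=E4 downbeat M7
bar 3: v0=A3 v1=D4 downbeat P4
bar 4: v0=C4 v1=F4 downbeat P4
bar 5: v0=B3 v1=E4 downbeat P4
bar 6: v0=D4 v1=G4 downbeat P4
bar 7: v0=B3 v1=B4 downbeat P8
bar 8: v0=C4 v1=D4 downbeat M2
bar 9: v0=G3 v1=A4 downbeat M2
bar 10: v0=F3 v1=F4 downbeat P8
  -> R4 @ bar 1 tick 0 v(0, 1): G3/A3 M2 untreated
  -> R4 @ bar 3 tick 0 v(0, 1): A3/D4 P4 untreated
  -> R4 @ bar 5 tick 0 v(0, 1): B3/E4 P4 untreated
  -> R4 @ bar 6 tick 0 v(0, 1): D4/G4 P4 untreated
  -> R4 @ bar 8 tick 0 v(0, 1): C4/D4 M2 untreated
  -> R4 @ bar 9 tick 0 v(0, 1): G3/A4 M2 untreated
  -> R8 @ bar 9 tick 0 v(0, 1): penult M2 not 3rd/6th
  -> R7 @ bar 9 tick 2 v(1,): A4->B3 leap 10st
  -> R7 @ bar 10 tick 0 v(1,): B3->F4 leap 6st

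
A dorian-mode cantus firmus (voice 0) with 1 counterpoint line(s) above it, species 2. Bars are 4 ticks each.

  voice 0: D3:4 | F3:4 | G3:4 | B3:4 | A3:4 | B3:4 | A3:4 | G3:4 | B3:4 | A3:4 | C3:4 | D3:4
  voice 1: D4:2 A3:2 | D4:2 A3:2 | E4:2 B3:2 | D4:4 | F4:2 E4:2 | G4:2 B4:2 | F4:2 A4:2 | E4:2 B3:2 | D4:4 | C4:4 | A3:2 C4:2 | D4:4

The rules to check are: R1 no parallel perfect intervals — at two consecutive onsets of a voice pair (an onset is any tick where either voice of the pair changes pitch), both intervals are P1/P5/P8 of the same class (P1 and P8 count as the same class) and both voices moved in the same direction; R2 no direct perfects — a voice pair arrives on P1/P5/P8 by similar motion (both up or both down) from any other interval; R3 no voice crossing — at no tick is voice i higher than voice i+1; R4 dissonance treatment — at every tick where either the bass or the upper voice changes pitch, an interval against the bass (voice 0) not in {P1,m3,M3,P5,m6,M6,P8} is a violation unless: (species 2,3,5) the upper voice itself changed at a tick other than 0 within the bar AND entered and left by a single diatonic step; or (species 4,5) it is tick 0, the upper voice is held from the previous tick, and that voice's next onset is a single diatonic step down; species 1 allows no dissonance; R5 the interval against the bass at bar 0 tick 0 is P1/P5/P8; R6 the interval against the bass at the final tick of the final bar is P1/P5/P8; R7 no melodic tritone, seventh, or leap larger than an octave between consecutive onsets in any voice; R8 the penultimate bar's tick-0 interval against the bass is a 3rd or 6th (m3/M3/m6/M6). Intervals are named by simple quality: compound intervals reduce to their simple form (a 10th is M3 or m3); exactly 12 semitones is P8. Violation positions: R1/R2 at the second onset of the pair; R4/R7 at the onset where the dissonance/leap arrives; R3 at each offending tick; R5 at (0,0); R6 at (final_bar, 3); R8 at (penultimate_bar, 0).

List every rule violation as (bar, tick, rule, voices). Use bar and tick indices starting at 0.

(6, 0, R7, (1,))
(11, 0, R1, (0, 1))

bar 0: v0=D3 v1=D4 downbeat P8
bar 1: v0=F3 v1=D4 downbeat M6
bar 2: v0=G3 v1=E4 downbeat M6
bar 3: v0=B3 v1=D4 downbeat m3
bar 4: v0=A3 v1=F4 downbeat m6
bar 5: v0=B3 v1=G4 downbeat m6
bar 6: v0=A3 v1=F4 downbeat m6
bar 7: v0=G3 v1=E4 downbeat M6
bar 8: v0=B3 v1=D4 downbeat m3
bar 9: v0=A3 v1=C4 downbeat m3
bar 10: v0=C3 v1=A3 downbeat M6
bar 11: v0=D3 v1=D4 downbeat P8
  -> R7 @ bar 6 tick 0 v(1,): B4->F4 leap 6st
  -> R1 @ bar 11 tick 0 v(0, 1): C3/C4 P8 -> D3/D4 P8 similar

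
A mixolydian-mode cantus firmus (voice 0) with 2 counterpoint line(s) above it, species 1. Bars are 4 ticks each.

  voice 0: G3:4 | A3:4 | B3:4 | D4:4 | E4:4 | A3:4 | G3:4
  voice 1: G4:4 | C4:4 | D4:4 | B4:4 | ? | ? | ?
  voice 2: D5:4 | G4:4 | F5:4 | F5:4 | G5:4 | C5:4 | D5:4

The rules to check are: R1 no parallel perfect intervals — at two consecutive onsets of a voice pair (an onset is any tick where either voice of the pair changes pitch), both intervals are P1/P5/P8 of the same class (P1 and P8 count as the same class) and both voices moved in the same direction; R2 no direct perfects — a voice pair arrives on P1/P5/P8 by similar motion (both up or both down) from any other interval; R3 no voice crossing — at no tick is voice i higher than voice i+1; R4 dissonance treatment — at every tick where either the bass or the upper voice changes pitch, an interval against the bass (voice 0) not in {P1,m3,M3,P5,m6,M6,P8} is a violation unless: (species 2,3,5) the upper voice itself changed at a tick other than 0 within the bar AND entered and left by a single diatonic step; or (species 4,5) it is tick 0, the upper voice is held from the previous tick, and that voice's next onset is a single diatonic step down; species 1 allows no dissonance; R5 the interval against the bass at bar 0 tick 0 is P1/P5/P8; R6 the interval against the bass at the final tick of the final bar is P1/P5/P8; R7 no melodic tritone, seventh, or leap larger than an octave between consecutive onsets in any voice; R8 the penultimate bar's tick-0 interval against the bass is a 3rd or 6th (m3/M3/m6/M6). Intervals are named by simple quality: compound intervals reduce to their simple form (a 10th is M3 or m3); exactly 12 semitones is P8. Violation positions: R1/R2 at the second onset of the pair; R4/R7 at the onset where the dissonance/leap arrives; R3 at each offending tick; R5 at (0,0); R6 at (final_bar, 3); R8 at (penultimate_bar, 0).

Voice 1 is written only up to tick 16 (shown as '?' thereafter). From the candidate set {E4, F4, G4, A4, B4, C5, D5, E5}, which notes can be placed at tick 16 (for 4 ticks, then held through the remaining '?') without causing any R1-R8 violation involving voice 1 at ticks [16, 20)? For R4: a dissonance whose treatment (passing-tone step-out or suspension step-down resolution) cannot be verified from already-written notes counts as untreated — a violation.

{B4, E4, G4}

E4: legal
F4: violates R4,R7
G4: legal
A4: violates R4
B4: legal
C5: violates R2
D5: violates R4
E5: violates R2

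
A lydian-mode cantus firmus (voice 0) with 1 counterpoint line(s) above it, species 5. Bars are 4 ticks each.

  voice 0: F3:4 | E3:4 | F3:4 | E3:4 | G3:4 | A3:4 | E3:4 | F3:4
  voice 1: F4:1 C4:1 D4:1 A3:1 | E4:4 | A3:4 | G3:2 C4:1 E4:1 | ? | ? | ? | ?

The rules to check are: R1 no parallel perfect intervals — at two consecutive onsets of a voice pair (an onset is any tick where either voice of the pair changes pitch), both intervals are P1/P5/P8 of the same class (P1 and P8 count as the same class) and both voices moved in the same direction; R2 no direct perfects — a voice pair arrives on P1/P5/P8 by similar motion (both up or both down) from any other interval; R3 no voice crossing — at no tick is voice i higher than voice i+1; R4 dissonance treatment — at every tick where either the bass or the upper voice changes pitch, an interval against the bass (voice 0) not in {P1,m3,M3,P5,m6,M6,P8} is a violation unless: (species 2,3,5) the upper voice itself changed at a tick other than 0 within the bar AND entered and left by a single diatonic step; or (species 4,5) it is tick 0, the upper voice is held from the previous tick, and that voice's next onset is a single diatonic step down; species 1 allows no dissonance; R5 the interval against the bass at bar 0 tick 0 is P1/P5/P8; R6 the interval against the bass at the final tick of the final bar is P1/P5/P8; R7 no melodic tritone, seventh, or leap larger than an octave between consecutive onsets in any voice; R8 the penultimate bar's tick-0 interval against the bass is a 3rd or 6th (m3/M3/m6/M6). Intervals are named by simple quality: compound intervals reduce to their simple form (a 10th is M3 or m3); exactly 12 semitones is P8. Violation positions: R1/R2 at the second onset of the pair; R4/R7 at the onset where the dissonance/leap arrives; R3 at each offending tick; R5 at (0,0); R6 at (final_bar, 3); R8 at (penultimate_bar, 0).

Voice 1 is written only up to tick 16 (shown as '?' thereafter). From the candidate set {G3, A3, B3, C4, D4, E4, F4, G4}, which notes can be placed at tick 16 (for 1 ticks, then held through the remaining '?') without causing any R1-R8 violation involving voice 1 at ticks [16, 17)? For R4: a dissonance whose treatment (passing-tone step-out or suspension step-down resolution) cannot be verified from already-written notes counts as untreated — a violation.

{B3, D4, E4, G3}

G3: legal
A3: violates R4
B3: legal
C4: violates R4
D4: legal
E4: legal
F4: violates R4
G4: violates R1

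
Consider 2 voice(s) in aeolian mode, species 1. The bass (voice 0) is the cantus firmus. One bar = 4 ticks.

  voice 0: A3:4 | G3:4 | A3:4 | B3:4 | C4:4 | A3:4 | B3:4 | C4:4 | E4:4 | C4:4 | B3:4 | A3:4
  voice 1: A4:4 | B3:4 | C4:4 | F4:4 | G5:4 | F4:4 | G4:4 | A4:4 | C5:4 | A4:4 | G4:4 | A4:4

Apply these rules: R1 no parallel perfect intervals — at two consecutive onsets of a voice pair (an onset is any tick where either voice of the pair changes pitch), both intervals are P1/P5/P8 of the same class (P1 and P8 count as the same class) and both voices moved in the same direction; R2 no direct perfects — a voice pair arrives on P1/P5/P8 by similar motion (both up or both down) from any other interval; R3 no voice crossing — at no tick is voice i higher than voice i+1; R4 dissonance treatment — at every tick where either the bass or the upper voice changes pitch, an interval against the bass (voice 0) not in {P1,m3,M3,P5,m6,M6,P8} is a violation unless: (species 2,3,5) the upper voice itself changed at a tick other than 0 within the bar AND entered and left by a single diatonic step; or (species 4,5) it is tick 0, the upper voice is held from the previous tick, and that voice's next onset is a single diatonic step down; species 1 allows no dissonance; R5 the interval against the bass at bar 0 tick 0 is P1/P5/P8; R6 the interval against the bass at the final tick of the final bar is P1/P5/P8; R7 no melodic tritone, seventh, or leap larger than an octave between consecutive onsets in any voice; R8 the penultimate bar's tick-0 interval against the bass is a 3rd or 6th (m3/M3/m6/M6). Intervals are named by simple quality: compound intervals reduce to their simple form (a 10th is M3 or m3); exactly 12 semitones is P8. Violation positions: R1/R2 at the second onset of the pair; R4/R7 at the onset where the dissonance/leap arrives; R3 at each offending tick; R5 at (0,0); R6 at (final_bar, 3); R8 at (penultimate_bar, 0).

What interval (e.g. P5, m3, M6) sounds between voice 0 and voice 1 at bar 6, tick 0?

m6

voice 0=B3 voice 1=G4 -> m6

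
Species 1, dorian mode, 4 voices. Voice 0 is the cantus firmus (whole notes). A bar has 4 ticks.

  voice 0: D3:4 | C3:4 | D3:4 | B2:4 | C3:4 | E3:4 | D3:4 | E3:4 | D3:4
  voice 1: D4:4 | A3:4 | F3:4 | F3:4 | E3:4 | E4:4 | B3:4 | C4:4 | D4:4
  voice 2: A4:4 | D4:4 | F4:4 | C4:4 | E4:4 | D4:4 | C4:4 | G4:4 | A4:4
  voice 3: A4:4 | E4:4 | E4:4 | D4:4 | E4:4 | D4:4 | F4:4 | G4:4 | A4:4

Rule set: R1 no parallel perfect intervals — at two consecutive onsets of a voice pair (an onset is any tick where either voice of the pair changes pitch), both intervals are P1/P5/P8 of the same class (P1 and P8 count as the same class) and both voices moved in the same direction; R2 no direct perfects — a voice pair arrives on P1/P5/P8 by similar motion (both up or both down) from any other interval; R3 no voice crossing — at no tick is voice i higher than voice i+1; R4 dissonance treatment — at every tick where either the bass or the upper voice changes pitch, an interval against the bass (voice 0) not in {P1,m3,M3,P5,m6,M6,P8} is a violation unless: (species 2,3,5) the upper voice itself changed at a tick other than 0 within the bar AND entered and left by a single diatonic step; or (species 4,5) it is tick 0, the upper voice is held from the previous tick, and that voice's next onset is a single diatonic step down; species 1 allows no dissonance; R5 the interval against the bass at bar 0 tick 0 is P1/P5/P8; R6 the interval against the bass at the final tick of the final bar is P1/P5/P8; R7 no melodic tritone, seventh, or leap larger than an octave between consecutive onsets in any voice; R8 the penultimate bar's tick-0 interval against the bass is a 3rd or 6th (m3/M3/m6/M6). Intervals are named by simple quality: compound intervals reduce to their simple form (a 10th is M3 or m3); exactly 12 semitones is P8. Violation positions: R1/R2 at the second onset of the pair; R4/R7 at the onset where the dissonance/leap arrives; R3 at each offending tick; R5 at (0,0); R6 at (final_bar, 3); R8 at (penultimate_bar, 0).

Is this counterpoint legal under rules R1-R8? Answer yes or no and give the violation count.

bar 0: v0=D3 v1=D4 v2=A4 v3=A4 (P5)
bar 1: v0=C3 v1=A3 v2=D4 v3=E4 (M3)
bar 2: v0=D3 v1=F3 v2=F4 v3=E4 (M2)
bar 3: v0=B2 v1=F3 v2=C4 v3=D4 (m3)
bar 4: v0=C3 v1=E3 v2=E4 v3=E4 (M3)
bar 5: v0=E3 v1=E4 v2=D4 v3=D4 (m7)
bar 6: v0=D3 v1=B3 v2=C4 v3=F4 (m3)
bar 7: v0=E3 v1=C4 v2=G4 v3=G4 (m3)
bar 8: v0=D3 v1=D4 v2=A4 v3=A4 (P5)
  R1 @ bar1.0: D4/A4 P5 -> A3/E4 P5 similar
  R4 @ bar1.0: C3/D4 M2 untreated
  R3 @ bar2.0: F4 above E4
  R4 @ bar2.0: D3/E4 M2 untreated
  R3 @ bar2.1: F4 above E4
  R3 @ bar2.2: F4 above E4
  R3 @ bar2.3: F4 above E4
  R4 @ bar3.0: B2/F3 TT untreated
  R4 @ bar3.0: B2/C4 m2 untreated
  R2 @ bar4.0: C4/D4 M2 -> E4/E4 P1 similar
  R1 @ bar5.0: E4/E4 P1 -> D4/D4 P1 similar
  R2 @ bar5.0: C3/E3 M3 -> E3/E4 P8 similar
  R3 @ bar5.0: E4 above D4
  R4 @ bar5.0: E3/D4 m7 untreated
  R4 @ bar5.0: E3/D4 m7 untreated
  R3 @ bar5.1: E4 above D4
  R3 @ bar5.2: E4 above D4
  R3 @ bar5.3: E4 above D4
  R4 @ bar6.0: D3/C4 m7 untreated
  R2 @ bar7.0: B3/C4 m2 -> C4/G4 P5 similar
  R2 @ bar7.0: B3/F4 TT -> C4/G4 P5 similar
  R2 @ bar7.0: C4/F4 P4 -> G4/G4 P1 similar
  R1 @ bar8.0: C4/G4 P5 -> D4/A4 P5 similar
  R1 @ bar8.0: C4/G4 P5 -> D4/A4 P5 similar
  R1 @ bar8.0: G4/G4 P1 -> A4/A4 P1 similar

No (25 violations)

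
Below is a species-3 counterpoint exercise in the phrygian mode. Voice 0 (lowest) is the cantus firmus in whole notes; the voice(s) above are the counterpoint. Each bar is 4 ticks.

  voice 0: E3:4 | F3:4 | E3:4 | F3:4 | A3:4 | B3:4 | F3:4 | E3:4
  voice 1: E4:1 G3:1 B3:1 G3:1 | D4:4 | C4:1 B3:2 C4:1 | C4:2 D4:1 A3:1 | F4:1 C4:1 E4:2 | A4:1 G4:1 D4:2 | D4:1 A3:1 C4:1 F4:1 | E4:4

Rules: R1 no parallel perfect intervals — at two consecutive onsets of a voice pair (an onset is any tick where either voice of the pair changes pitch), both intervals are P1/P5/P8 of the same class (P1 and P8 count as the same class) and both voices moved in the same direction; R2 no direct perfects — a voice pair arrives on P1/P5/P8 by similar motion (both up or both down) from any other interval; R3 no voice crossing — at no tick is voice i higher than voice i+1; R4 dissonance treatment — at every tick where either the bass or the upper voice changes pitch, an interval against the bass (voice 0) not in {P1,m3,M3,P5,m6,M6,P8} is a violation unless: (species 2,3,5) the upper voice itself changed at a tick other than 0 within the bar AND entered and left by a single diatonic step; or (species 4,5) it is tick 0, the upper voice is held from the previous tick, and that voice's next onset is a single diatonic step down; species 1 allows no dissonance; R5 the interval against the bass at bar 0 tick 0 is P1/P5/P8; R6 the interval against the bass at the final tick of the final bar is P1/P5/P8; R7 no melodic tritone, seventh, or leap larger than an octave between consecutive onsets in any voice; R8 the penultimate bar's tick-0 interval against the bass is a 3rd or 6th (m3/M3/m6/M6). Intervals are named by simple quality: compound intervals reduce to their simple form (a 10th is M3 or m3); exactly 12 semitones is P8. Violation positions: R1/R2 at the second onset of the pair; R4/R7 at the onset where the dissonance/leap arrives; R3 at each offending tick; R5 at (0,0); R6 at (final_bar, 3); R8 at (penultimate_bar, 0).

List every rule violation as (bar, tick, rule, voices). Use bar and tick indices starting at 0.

bar 0: v0=E3 v1=E4 downbeat P8
bar 1: v0=F3 v1=D4 downbeat M6
bar 2: v0=E3 v1=C4 downbeat m6
bar 3: v0=F3 v1=C4 downbeat P5
bar 4: v0=A3 v1=F4 downbeat m6
bar 5: v0=B3 v1=A4 downbeat m7
bar 6: v0=F3 v1=D4 downbeat M6
bar 7: v0=E3 v1=E4 downbeat P8
  -> R4 @ bar 5 tick 0 v(0, 1): B3/A4 m7 untreated
  -> R7 @ bar 6 tick 0 v(0,): B3->F3 leap 6st
  -> R1 @ bar 7 tick 0 v(0, 1): F3/F4 P8 -> E3/E4 P8 similar

(5, 0, R4, (0, 1))
(6, 0, R7, (0,))
(7, 0, R1, (0, 1))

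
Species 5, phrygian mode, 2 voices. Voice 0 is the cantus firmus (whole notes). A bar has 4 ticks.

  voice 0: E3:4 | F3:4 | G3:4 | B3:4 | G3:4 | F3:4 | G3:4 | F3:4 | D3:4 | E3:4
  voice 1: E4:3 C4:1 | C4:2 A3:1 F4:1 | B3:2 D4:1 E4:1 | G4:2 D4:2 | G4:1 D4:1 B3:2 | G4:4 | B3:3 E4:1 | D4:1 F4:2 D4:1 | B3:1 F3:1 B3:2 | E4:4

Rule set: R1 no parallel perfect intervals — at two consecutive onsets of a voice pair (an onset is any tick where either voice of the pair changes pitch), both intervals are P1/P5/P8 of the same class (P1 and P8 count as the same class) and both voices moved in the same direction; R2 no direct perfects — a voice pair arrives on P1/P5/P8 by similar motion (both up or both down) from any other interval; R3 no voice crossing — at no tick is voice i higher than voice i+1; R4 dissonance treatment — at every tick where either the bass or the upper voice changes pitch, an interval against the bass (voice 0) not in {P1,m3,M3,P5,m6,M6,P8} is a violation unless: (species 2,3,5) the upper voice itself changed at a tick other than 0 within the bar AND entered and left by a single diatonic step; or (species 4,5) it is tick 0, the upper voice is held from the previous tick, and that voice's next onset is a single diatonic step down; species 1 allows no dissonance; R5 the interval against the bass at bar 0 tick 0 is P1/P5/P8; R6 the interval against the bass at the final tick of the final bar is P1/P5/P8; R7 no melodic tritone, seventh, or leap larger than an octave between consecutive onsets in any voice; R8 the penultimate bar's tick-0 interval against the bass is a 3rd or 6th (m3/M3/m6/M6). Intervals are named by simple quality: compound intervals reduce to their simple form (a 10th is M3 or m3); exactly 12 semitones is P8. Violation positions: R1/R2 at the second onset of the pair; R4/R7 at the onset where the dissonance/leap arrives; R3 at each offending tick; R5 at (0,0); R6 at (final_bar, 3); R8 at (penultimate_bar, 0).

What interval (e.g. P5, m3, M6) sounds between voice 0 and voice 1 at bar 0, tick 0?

P8

voice 0=E3 voice 1=E4 -> P8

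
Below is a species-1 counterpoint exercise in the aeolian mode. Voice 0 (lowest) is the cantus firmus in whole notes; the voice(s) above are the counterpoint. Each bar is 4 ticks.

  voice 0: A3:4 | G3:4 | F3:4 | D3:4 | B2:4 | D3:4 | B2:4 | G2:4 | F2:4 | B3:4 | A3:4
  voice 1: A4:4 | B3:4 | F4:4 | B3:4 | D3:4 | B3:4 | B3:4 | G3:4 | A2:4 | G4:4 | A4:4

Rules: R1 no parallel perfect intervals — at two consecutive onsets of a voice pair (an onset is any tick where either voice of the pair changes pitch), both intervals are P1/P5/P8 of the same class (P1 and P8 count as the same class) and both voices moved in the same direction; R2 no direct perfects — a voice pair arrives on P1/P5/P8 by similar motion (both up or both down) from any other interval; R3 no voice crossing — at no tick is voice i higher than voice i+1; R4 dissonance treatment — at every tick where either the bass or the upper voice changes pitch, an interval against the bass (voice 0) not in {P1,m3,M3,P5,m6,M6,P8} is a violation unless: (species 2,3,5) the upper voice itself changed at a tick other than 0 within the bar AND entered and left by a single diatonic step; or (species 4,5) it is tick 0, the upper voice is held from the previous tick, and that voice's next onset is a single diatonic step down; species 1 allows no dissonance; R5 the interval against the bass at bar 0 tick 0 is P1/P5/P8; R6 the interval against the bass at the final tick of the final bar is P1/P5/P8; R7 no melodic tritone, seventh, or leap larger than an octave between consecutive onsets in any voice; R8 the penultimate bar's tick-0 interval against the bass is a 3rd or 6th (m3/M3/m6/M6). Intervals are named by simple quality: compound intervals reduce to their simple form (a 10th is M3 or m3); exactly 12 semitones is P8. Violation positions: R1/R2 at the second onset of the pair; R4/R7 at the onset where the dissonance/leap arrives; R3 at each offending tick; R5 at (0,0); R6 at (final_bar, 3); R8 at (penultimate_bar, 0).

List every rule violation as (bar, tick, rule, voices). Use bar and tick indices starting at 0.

bar 0: v0=A3 v1=A4 downbeat P8
bar 1: v0=G3 v1=B3 downbeat M3
bar 2: v0=F3 v1=F4 downbeat P8
bar 3: v0=D3 v1=B3 downbeat M6
bar 4: v0=B2 v1=D3 downbeat m3
bar 5: v0=D3 v1=B3 downbeat M6
bar 6: v0=B2 v1=B3 downbeat P8
bar 7: v0=G2 v1=G3 downbeat P8
bar 8: v0=F2 v1=A2 downbeat M3
bar 9: v0=B3 v1=G4 downbeat m6
bar 10: v0=A3 v1=A4 downbeat P8
  -> R7 @ bar 1 tick 0 v(1,): A4->B3 leap 10st
  -> R7 @ bar 2 tick 0 v(1,): B3->F4 leap 6st
  -> R7 @ bar 3 tick 0 v(1,): F4->B3 leap 6st
  -> R1 @ bar 7 tick 0 v(0, 1): B2/B3 P8 -> G2/G3 P8 similar
  -> R7 @ bar 8 tick 0 v(1,): G3->A2 leap 10st
  -> R7 @ bar 9 tick 0 v(0,): F2->B3 leap 18st
  -> R7 @ bar 9 tick 0 v(1,): A2->G4 leap 22st

(1, 0, R7, (1,))
(2, 0, R7, (1,))
(3, 0, R7, (1,))
(7, 0, R1, (0, 1))
(8, 0, R7, (1,))
(9, 0, R7, (0,))
(9, 0, R7, (1,))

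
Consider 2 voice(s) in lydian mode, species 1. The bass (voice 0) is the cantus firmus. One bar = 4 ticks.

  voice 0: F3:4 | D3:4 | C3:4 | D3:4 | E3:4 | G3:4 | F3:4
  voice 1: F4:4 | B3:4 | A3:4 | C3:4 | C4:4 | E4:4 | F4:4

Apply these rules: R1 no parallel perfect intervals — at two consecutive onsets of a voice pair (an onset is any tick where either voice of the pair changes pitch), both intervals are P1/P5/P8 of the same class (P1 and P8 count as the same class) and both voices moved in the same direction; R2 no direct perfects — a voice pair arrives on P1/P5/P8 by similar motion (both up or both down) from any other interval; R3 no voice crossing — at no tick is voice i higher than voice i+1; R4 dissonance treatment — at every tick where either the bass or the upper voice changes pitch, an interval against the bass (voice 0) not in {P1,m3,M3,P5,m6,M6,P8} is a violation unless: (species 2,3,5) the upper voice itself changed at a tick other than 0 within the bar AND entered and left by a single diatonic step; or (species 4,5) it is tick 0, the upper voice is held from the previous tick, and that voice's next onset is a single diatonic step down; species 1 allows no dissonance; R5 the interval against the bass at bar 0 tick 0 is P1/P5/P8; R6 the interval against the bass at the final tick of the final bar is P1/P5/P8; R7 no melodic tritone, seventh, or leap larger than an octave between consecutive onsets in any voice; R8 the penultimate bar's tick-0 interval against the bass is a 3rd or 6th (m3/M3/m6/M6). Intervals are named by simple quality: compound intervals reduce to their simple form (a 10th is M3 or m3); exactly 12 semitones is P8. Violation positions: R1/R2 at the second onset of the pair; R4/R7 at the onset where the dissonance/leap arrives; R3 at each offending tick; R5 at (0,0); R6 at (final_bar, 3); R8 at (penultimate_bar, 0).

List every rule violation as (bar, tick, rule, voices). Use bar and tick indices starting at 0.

(1, 0, R7, (1,))
(3, 0, R3, (0, 1))
(3, 0, R4, (0, 1))
(3, 1, R3, (0, 1))
(3, 2, R3, (0, 1))
(3, 3, R3, (0, 1))

bar 0: v0=F3 v1=F4 downbeat P8
bar 1: v0=D3 v1=B3 downbeat M6
bar 2: v0=C3 v1=A3 downbeat M6
bar 3: v0=D3 v1=C3 downbeat M2
bar 4: v0=E3 v1=C4 downbeat m6
bar 5: v0=G3 v1=E4 downbeat M6
bar 6: v0=F3 v1=F4 downbeat P8
  -> R7 @ bar 1 tick 0 v(1,): F4->B3 leap 6st
  -> R3 @ bar 3 tick 0 v(0, 1): D3 above C3
  -> R4 @ bar 3 tick 0 v(0, 1): D3/C3 M2 untreated
  -> R3 @ bar 3 tick 1 v(0, 1): D3 above C3
  -> R3 @ bar 3 tick 2 v(0, 1): D3 above C3
  -> R3 @ bar 3 tick 3 v(0, 1): D3 above C3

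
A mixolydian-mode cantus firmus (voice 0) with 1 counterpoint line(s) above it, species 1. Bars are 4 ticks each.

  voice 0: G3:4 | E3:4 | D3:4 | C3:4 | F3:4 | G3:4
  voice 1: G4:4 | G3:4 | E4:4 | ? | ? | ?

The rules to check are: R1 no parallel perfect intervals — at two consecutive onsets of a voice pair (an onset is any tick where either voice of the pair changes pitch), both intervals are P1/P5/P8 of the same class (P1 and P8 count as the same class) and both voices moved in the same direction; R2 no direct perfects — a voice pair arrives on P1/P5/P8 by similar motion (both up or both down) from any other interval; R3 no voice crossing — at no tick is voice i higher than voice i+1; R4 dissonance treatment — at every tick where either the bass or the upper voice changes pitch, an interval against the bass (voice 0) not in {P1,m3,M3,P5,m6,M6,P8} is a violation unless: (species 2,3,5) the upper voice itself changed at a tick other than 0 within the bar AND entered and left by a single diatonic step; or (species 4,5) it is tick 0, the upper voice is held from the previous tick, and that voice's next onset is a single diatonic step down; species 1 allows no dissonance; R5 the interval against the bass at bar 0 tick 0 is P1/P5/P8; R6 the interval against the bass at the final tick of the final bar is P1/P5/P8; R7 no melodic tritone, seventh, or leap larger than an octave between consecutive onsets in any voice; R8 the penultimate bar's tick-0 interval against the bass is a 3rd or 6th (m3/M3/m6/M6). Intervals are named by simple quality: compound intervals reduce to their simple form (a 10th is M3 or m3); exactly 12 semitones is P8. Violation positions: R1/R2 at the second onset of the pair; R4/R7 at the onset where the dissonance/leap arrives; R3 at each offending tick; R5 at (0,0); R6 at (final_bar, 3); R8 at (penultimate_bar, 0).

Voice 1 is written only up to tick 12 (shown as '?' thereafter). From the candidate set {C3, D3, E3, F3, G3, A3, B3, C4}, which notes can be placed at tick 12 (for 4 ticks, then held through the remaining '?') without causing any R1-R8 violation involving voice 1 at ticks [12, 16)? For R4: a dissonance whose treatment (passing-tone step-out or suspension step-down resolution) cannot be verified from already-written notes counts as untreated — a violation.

{A3, E3}

C3: violates R2,R7
D3: violates R4,R7
E3: legal
F3: violates R4,R7
G3: violates R2
A3: legal
B3: violates R4
C4: violates R2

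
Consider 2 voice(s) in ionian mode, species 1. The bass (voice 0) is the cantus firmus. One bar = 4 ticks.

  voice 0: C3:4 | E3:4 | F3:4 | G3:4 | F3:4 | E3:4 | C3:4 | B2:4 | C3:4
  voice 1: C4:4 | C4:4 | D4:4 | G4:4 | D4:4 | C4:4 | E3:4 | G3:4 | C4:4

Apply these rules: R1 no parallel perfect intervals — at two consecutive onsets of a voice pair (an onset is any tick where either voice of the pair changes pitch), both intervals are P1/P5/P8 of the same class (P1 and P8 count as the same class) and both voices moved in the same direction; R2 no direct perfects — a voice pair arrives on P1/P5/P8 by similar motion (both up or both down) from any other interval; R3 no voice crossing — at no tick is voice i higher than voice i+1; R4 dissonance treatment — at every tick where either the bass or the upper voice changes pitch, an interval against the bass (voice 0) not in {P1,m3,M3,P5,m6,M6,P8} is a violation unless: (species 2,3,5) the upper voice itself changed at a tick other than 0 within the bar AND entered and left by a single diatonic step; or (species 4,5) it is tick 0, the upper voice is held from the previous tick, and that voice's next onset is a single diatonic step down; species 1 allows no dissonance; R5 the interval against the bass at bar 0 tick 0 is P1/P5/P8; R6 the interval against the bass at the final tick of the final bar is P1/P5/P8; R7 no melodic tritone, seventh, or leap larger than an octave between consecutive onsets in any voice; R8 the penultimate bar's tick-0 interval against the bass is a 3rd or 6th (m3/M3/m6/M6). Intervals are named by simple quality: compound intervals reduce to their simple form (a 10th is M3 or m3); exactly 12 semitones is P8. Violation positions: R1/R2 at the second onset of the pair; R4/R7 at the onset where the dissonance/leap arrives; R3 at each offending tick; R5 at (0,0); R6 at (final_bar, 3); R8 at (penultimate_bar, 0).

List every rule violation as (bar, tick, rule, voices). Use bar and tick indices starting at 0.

bar 0: v0=C3 v1=C4 downbeat P8
bar 1: v0=E3 v1=C4 downbeat m6
bar 2: v0=F3 v1=D4 downbeat M6
bar 3: v0=G3 v1=G4 downbeat P8
bar 4: v0=F3 v1=D4 downbeat M6
bar 5: v0=E3 v1=C4 downbeat m6
bar 6: v0=C3 v1=E3 downbeat M3
bar 7: v0=B2 v1=G3 downbeat m6
bar 8: v0=C3 v1=C4 downbeat P8
  -> R2 @ bar 3 tick 0 v(0, 1): F3/D4 M6 -> G3/G4 P8 similar
  -> R2 @ bar 8 tick 0 v(0, 1): B2/G3 m6 -> C3/C4 P8 similar

(3, 0, R2, (0, 1))
(8, 0, R2, (0, 1))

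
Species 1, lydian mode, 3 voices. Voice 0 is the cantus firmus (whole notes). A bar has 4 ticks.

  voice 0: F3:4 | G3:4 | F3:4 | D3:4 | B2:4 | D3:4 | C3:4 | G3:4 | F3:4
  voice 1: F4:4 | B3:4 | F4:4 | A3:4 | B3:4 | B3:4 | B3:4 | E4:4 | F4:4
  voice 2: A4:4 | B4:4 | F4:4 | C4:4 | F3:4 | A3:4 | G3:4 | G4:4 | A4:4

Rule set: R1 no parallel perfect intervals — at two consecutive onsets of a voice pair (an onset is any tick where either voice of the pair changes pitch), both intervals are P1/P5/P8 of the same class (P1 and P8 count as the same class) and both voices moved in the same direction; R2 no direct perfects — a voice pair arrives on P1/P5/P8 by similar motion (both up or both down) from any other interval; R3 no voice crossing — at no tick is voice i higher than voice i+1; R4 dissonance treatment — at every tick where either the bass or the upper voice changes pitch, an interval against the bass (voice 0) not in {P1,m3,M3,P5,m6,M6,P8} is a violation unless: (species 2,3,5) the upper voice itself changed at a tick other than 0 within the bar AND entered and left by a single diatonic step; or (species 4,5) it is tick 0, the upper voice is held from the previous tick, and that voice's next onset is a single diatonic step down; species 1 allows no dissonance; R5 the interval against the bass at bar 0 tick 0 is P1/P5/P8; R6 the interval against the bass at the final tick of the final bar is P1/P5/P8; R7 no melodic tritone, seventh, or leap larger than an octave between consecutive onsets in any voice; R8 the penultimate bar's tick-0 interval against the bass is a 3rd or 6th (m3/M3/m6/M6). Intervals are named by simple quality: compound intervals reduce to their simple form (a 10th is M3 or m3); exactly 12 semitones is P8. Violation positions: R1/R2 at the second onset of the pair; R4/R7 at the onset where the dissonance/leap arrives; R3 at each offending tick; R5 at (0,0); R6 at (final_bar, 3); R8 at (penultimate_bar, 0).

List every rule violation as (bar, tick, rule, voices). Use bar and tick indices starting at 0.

bar 0: v0=F3 v1=F4 v2=A4 downbeat M3
bar 1: v0=G3 v1=B3 v2=B4 downbeat M3
bar 2: v0=F3 v1=F4 v2=F4 downbeat P8
bar 3: v0=D3 v1=A3 v2=C4 downbeat m7
bar 4: v0=B2 v1=B3 v2=F3 downbeat TT
bar 5: v0=D3 v1=B3 v2=A3 downbeat P5
bar 6: v0=C3 v1=B3 v2=G3 downbeat P5
bar 7: v0=G3 v1=E4 v2=G4 downbeat P8
bar 8: v0=F3 v1=F4 v2=A4 downbeat M3
  -> R5 @ bar 0 tick 0 v(0, 2): opens on M3
  -> R7 @ bar 1 tick 0 v(1,): F4->B3 leap 6st
  -> R2 @ bar 2 tick 0 v(0, 2): G3/B4 M3 -> F3/F4 P8 similar
  -> R7 @ bar 2 tick 0 v(1,): B3->F4 leap 6st
  -> R7 @ bar 2 tick 0 v(2,): B4->F4 leap 6st
  -> R2 @ bar 3 tick 0 v(0, 1): F3/F4 P8 -> D3/A3 P5 similar
  -> R4 @ bar 3 tick 0 v(0, 2): D3/C4 m7 untreated
  -> R3 @ bar 4 tick 0 v(1, 2): B3 above F3
  -> R4 @ bar 4 tick 0 v(0, 2): B2/F3 TT untreated
  -> R3 @ bar 4 tick 1 v(1, 2): B3 above F3
  -> R3 @ bar 4 tick 2 v(1, 2): B3 above F3
  -> R3 @ bar 4 tick 3 v(1, 2): B3 above F3
  -> R2 @ bar 5 tick 0 v(0, 2): B2/F3 TT -> D3/A3 P5 similar
  -> R3 @ bar 5 tick 0 v(1, 2): B3 above A3
  -> R3 @ bar 5 tick 1 v(1, 2): B3 above A3
  -> R3 @ bar 5 tick 2 v(1, 2): B3 above A3
  -> R3 @ bar 5 tick 3 v(1, 2): B3 above A3
  -> R1 @ bar 6 tick 0 v(0, 2): D3/A3 P5 -> C3/G3 P5 similar
  -> R3 @ bar 6 tick 0 v(1, 2): B3 above G3
  -> R4 @ bar 6 tick 0 v(0, 1): C3/B3 M7 untreated
  -> R3 @ bar 6 tick 1 v(1, 2): B3 above G3
  -> R3 @ bar 6 tick 2 v(1, 2): B3 above G3
  -> R3 @ bar 6 tick 3 v(1, 2): B3 above G3
  -> R2 @ bar 7 tick 0 v(0, 2): C3/G3 P5 -> G3/G4 P8 similar
  -> R8 @ bar 7 tick 0 v(0, 2): penult P8 not 3rd/6th
  -> R6 @ bar 8 tick 3 v(0, 2): closes on M3

(0, 0, R5, (0, 2))
(1, 0, R7, (1,))
(2, 0, R2, (0, 2))
(2, 0, R7, (1,))
(2, 0, R7, (2,))
(3, 0, R2, (0, 1))
(3, 0, R4, (0, 2))
(4, 0, R3, (1, 2))
(4, 0, R4, (0, 2))
(4, 1, R3, (1, 2))
(4, 2, R3, (1, 2))
(4, 3, R3, (1, 2))
(5, 0, R2, (0, 2))
(5, 0, R3, (1, 2))
(5, 1, R3, (1, 2))
(5, 2, R3, (1, 2))
(5, 3, R3, (1, 2))
(6, 0, R1, (0, 2))
(6, 0, R3, (1, 2))
(6, 0, R4, (0, 1))
(6, 1, R3, (1, 2))
(6, 2, R3, (1, 2))
(6, 3, R3, (1, 2))
(7, 0, R2, (0, 2))
(7, 0, R8, (0, 2))
(8, 3, R6, (0, 2))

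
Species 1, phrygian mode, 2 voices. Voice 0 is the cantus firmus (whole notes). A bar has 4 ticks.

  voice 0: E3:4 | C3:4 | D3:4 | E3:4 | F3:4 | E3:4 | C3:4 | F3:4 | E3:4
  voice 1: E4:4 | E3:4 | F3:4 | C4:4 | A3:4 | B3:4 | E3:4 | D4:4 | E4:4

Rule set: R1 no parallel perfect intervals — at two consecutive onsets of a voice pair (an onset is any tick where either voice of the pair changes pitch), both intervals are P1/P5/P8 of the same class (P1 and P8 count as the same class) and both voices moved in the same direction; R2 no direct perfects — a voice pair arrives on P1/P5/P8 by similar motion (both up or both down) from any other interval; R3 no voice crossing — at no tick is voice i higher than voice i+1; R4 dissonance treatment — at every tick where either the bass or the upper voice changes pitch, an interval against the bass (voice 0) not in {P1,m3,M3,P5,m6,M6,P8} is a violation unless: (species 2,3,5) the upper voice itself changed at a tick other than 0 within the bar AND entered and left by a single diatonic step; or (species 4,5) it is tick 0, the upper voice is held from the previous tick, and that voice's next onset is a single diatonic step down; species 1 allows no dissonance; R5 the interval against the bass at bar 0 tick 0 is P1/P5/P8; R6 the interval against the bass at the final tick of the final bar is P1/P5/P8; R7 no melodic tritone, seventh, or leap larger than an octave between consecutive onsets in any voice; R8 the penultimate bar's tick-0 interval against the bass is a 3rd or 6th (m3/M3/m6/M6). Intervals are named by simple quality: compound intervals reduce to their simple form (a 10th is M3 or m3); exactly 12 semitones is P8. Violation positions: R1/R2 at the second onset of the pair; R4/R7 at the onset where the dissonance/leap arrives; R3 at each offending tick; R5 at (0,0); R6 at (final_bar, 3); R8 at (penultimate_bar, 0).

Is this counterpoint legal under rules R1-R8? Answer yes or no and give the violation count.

No (1 violations)

bar 0: v0=E3 v1=E4 (P8)
bar 1: v0=C3 v1=E3 (M3)
bar 2: v0=D3 v1=F3 (m3)
bar 3: v0=E3 v1=C4 (m6)
bar 4: v0=F3 v1=A3 (M3)
bar 5: v0=E3 v1=B3 (P5)
bar 6: v0=C3 v1=E3 (M3)
bar 7: v0=F3 v1=D4 (M6)
bar 8: v0=E3 v1=E4 (P8)
  R7 @ bar7.0: E3->D4 leap 10st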